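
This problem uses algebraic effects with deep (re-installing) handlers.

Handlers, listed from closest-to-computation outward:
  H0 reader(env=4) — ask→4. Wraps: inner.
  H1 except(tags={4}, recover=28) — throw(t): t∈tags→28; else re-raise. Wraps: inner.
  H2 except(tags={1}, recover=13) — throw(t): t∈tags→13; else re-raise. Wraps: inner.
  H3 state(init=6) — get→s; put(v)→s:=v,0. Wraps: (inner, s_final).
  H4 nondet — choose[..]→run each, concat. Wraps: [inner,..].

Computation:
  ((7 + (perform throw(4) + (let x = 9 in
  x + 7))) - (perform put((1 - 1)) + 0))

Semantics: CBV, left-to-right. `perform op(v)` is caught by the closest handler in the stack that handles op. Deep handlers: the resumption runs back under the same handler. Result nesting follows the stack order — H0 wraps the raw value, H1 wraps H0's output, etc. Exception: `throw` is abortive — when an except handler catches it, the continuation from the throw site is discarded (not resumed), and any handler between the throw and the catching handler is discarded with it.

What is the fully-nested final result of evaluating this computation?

Answer: [(28, 6)]

Evaluation trace:
throw(4) @ H1 caught ⇒ 28
H2 returns 28
H3 returns (28, 6)
H4 returns [(28, 6)]
= [(28, 6)]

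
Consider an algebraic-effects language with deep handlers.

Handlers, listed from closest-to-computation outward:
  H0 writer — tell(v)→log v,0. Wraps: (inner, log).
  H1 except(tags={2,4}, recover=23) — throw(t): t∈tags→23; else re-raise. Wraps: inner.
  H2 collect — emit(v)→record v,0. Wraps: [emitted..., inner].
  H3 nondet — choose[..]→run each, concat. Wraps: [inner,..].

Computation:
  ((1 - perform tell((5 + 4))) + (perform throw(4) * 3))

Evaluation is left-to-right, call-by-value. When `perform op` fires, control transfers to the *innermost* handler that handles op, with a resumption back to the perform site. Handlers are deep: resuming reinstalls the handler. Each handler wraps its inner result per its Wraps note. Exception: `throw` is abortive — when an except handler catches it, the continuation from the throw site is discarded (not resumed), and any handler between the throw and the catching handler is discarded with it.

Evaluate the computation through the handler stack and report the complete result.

Answer: [[23]]

Working:
tell(9) @ H0 ⇒ log+=9
throw(4) @ H1 caught ⇒ 23
H2 returns [23]
H3 returns [[23]]
= [[23]]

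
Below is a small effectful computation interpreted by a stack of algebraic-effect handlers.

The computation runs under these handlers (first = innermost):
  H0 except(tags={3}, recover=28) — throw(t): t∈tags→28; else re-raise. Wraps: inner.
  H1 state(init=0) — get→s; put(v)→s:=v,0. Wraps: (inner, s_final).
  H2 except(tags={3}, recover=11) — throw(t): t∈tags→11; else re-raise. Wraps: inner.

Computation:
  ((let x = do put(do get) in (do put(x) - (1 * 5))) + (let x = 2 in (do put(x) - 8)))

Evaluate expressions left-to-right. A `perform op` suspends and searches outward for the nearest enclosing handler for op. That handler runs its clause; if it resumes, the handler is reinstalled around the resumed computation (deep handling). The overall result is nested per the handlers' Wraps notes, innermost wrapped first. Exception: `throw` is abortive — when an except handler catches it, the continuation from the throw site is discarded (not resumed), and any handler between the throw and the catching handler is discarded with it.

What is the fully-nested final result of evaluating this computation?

Answer: (-13, 2)

Evaluation trace:
get @ H1 ⇒ 0
put(0) @ H1 ⇒ s:=0
put(0) @ H1 ⇒ s:=0
put(2) @ H1 ⇒ s:=2
H0 returns -13
H1 returns (-13, 2)
H2 returns (-13, 2)
= (-13, 2)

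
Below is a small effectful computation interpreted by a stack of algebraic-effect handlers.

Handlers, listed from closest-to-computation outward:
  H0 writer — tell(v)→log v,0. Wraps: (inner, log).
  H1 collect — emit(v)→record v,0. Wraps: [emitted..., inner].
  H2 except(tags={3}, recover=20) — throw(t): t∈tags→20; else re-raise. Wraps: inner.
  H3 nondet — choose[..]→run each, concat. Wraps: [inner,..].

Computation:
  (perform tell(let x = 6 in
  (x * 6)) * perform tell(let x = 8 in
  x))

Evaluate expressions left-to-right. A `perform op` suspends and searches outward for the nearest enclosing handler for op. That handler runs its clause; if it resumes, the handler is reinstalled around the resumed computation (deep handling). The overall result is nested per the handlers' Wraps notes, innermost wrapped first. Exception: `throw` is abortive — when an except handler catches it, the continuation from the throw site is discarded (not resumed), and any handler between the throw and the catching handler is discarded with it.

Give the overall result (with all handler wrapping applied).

Answer: [[(0, (36, 8))]]

Evaluation trace:
tell(36) @ H0 ⇒ log+=36
tell(8) @ H0 ⇒ log+=8
H0 returns (0, (36, 8))
H1 returns [(0, (36, 8))]
H2 returns [(0, (36, 8))]
H3 returns [[(0, (36, 8))]]
= [[(0, (36, 8))]]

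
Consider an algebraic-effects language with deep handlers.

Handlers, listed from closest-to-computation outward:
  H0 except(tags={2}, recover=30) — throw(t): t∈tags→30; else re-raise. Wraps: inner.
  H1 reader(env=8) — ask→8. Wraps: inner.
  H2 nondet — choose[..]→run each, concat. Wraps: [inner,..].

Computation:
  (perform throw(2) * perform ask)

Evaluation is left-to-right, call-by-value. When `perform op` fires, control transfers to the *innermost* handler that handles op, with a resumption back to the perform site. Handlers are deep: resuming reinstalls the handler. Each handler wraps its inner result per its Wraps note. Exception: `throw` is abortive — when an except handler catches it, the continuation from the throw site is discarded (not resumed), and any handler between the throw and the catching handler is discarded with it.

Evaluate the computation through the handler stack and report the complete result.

Answer: [30]

Evaluation trace:
throw(2) @ H0 caught ⇒ 30
H1 returns 30
H2 returns [30]
= [30]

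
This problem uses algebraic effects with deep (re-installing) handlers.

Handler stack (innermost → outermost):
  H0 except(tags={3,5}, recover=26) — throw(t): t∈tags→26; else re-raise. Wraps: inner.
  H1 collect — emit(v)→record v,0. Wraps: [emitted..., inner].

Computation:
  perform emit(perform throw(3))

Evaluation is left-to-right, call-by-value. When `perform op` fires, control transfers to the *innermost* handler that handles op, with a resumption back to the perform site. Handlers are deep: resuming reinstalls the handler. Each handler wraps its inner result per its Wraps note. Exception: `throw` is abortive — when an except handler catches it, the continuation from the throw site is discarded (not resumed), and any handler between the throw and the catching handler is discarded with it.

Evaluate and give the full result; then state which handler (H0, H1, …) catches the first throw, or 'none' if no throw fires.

Evaluation trace:
throw(3) @ H0 caught ⇒ 26
H1 returns [26]
= [26]

Answer: [26] ; first throw caught by: H0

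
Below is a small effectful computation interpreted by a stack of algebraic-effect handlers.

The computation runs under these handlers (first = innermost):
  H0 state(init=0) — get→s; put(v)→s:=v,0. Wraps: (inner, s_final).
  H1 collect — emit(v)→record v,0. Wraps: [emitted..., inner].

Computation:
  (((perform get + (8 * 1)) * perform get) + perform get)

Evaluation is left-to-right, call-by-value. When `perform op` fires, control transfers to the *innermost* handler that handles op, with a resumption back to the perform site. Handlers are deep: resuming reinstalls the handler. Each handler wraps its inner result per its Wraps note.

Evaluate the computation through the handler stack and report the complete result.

Answer: [(0, 0)]

Step-by-step:
get @ H0 ⇒ 0
get @ H0 ⇒ 0
get @ H0 ⇒ 0
H0 returns (0, 0)
H1 returns [(0, 0)]
= [(0, 0)]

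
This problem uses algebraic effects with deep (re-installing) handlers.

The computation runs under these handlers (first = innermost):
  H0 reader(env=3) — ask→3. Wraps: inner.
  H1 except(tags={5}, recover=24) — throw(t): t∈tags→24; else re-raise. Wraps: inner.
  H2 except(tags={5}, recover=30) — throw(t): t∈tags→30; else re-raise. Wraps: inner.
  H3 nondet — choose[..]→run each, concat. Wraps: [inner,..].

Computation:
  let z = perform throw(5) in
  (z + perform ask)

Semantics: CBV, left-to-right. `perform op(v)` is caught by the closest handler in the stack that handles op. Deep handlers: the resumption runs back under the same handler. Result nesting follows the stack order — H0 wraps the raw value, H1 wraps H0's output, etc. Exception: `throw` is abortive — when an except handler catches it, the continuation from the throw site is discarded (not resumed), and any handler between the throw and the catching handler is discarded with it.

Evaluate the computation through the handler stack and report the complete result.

Answer: [24]

Evaluation trace:
throw(5) @ H1 caught ⇒ 24
H2 returns 24
H3 returns [24]
= [24]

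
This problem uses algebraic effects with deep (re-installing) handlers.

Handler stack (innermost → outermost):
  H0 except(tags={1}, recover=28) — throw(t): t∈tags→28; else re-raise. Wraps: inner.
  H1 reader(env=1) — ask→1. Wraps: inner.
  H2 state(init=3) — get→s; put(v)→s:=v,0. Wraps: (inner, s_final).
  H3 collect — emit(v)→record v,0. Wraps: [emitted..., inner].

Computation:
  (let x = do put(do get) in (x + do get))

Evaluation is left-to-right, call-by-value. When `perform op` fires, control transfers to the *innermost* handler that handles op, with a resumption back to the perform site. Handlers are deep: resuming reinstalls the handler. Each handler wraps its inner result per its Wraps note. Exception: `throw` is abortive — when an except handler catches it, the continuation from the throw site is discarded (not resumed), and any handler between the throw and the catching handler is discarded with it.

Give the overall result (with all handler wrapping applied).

Step-by-step:
get @ H2 ⇒ 3
put(3) @ H2 ⇒ s:=3
get @ H2 ⇒ 3
H0 returns 3
H1 returns 3
H2 returns (3, 3)
H3 returns [(3, 3)]
= [(3, 3)]

Answer: [(3, 3)]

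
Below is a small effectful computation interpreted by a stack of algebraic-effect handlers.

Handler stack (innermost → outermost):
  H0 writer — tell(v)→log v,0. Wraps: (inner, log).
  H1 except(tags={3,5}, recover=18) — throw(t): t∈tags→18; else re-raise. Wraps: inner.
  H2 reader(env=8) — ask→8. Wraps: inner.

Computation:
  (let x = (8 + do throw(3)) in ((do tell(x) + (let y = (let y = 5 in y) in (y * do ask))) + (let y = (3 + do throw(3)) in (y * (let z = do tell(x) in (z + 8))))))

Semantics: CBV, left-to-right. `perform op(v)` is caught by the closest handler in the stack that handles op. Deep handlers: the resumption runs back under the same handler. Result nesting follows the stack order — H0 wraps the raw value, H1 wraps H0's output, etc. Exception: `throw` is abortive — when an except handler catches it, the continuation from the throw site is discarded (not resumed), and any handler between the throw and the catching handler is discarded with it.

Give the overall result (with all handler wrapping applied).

Evaluation trace:
throw(3) @ H1 caught ⇒ 18
H2 returns 18
= 18

Answer: 18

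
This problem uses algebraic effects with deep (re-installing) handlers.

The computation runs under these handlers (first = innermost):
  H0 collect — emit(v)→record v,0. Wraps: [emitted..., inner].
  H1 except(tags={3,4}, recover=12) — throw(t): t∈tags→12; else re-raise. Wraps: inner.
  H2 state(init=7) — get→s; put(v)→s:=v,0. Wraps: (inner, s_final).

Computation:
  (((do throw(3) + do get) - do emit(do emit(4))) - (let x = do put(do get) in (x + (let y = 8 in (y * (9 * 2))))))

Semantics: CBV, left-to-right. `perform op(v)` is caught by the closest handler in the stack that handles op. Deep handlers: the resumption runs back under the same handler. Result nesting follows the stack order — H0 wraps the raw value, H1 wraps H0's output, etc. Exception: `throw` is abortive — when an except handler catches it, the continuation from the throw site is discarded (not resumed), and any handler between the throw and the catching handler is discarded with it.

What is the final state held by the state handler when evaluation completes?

Step-by-step:
throw(3) @ H1 caught ⇒ 12
H2 returns (12, 7)
= (12, 7)

Answer: 7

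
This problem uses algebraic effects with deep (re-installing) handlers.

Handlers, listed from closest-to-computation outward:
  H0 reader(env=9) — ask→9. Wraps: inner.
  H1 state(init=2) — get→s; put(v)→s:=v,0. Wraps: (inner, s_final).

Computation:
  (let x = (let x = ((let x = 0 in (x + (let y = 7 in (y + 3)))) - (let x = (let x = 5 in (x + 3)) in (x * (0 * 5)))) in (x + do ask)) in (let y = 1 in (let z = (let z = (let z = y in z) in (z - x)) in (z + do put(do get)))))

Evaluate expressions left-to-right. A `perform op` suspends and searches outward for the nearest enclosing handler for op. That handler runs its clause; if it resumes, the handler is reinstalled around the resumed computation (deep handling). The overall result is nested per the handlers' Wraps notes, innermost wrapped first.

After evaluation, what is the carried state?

Evaluation trace:
ask @ H0 ⇒ 9
get @ H1 ⇒ 2
put(2) @ H1 ⇒ s:=2
H0 returns -18
H1 returns (-18, 2)
= (-18, 2)

Answer: 2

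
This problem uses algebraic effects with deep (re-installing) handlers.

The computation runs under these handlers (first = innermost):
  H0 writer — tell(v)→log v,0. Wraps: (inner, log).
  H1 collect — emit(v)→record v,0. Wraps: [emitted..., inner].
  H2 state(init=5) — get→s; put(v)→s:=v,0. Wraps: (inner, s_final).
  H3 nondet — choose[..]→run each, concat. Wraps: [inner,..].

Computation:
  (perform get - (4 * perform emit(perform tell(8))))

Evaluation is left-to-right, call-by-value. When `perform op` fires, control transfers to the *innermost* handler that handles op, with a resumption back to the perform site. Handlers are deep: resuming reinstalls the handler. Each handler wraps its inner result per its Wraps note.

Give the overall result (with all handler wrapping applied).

Answer: [([0, (5, (8))], 5)]

Step-by-step:
get @ H2 ⇒ 5
tell(8) @ H0 ⇒ log+=8
emit(0) @ H1 ⇒ out+=0
H0 returns (5, (8))
H1 returns [0, (5, (8))]
H2 returns ([0, (5, (8))], 5)
H3 returns [([0, (5, (8))], 5)]
= [([0, (5, (8))], 5)]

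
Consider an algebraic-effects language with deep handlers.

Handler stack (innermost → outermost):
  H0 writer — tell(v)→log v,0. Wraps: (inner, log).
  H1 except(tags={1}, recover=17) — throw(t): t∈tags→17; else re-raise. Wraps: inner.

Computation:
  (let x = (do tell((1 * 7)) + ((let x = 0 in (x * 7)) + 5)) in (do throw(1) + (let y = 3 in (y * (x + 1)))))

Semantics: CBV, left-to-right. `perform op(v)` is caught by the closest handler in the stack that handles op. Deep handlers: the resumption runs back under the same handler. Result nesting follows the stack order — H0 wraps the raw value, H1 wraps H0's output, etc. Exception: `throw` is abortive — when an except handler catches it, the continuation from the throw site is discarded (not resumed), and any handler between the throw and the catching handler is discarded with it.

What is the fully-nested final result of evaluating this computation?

Evaluation trace:
tell(7) @ H0 ⇒ log+=7
throw(1) @ H1 caught ⇒ 17
= 17

Answer: 17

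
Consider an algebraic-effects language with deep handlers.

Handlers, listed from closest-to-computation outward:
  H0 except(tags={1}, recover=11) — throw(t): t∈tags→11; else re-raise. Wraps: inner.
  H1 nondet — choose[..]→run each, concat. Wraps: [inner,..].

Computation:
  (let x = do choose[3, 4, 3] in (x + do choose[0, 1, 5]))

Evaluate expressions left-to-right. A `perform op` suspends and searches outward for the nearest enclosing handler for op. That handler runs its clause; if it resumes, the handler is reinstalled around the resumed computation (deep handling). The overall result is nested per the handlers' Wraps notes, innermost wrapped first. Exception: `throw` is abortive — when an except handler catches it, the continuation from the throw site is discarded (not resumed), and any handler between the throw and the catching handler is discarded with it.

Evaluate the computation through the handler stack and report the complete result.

Step-by-step:
choose[3, 4, 3] @ H1
  branch[0] choose=3:
    choose[0, 1, 5] @ H1
      branch[0] choose=0:
        H0 returns 3
        H1 returns [3]
      branch[1] choose=1:
        H0 returns 4
        H1 returns [4]
      branch[2] choose=5:
        H0 returns 8
        H1 returns [8]
  branch[1] choose=4:
    choose[0, 1, 5] @ H1
      branch[0] choose=0:
        H0 returns 4
        H1 returns [4]
      branch[1] choose=1:
        H0 returns 5
        H1 returns [5]
      branch[2] choose=5:
        H0 returns 9
        H1 returns [9]
  branch[2] choose=3:
    choose[0, 1, 5] @ H1
      branch[0] choose=0:
        H0 returns 3
        H1 returns [3]
      branch[1] choose=1:
        H0 returns 4
        H1 returns [4]
      branch[2] choose=5:
        H0 returns 8
        H1 returns [8]
= [3, 4, 8, 4, 5, 9, 3, 4, 8]

Answer: [3, 4, 8, 4, 5, 9, 3, 4, 8]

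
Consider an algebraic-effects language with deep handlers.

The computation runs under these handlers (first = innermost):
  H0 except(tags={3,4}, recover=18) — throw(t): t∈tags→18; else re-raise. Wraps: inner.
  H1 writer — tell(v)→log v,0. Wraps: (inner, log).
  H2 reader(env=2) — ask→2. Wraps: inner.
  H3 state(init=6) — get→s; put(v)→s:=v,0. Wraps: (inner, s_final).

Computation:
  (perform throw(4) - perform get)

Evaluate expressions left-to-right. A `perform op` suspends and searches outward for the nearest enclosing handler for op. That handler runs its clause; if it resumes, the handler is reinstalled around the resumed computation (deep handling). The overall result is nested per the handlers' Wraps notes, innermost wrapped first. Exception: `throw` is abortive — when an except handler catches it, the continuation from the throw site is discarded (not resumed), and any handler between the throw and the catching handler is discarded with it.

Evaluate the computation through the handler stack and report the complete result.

Evaluation trace:
throw(4) @ H0 caught ⇒ 18
H1 returns (18, ())
H2 returns (18, ())
H3 returns ((18, ()), 6)
= ((18, ()), 6)

Answer: ((18, ()), 6)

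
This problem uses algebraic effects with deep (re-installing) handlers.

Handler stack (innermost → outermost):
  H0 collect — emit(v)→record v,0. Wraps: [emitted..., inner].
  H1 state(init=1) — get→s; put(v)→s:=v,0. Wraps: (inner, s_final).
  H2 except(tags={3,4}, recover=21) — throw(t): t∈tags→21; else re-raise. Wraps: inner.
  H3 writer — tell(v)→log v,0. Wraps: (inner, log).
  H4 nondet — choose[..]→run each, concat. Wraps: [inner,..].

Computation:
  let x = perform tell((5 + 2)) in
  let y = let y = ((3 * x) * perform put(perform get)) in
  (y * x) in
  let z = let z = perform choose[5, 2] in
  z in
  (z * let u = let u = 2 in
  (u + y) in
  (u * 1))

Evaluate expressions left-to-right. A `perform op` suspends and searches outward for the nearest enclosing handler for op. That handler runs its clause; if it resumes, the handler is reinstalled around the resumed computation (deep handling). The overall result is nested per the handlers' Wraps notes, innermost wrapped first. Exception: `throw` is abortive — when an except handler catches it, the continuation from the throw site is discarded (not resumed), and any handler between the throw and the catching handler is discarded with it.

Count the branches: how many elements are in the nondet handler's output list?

Answer: 2

Evaluation trace:
tell(7) @ H3 ⇒ log+=7
get @ H1 ⇒ 1
put(1) @ H1 ⇒ s:=1
choose[5, 2] @ H4
  branch[0] choose=5:
    H0 returns [10]
    H1 returns ([10], 1)
    H2 returns ([10], 1)
    H3 returns (([10], 1), (7))
    H4 returns [(([10], 1), (7))]
  branch[1] choose=2:
    H0 returns [4]
    H1 returns ([4], 1)
    H2 returns ([4], 1)
    H3 returns (([4], 1), (7))
    H4 returns [(([4], 1), (7))]
= [(([10], 1), (7)), (([4], 1), (7))]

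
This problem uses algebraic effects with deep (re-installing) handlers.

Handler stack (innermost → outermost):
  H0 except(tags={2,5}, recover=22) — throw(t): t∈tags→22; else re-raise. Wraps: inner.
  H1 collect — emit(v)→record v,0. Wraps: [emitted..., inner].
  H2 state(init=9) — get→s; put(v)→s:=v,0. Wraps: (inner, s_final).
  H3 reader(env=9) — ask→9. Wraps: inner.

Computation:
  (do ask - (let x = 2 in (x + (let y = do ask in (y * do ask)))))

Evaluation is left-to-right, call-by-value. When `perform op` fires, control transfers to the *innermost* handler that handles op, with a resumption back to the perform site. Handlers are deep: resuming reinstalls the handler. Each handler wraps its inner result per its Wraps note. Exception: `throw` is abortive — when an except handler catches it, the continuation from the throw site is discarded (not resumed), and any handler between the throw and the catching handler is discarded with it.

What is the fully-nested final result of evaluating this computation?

Working:
ask @ H3 ⇒ 9
ask @ H3 ⇒ 9
ask @ H3 ⇒ 9
H0 returns -74
H1 returns [-74]
H2 returns ([-74], 9)
H3 returns ([-74], 9)
= ([-74], 9)

Answer: ([-74], 9)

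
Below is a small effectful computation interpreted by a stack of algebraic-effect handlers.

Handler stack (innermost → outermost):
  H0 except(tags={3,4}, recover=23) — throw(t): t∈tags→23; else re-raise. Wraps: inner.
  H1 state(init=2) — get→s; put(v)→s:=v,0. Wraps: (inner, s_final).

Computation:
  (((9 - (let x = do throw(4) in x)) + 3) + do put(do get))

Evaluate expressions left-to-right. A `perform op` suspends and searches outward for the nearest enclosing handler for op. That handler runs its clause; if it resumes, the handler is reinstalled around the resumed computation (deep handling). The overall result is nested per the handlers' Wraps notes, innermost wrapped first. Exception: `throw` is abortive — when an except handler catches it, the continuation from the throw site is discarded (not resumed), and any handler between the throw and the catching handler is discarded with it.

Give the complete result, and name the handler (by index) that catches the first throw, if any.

Answer: (23, 2) ; first throw caught by: H0

Step-by-step:
throw(4) @ H0 caught ⇒ 23
H1 returns (23, 2)
= (23, 2)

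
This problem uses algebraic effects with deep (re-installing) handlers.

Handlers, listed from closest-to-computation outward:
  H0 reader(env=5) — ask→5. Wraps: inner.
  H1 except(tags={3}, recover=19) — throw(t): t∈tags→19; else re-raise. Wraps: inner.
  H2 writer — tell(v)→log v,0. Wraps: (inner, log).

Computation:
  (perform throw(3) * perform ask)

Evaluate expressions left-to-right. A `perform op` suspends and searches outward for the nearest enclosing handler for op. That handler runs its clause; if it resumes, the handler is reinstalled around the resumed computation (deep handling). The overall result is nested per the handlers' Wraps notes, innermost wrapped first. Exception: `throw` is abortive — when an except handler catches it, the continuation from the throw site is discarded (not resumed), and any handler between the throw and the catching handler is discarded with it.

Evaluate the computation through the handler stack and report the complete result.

Answer: (19, ())

Working:
throw(3) @ H1 caught ⇒ 19
H2 returns (19, ())
= (19, ())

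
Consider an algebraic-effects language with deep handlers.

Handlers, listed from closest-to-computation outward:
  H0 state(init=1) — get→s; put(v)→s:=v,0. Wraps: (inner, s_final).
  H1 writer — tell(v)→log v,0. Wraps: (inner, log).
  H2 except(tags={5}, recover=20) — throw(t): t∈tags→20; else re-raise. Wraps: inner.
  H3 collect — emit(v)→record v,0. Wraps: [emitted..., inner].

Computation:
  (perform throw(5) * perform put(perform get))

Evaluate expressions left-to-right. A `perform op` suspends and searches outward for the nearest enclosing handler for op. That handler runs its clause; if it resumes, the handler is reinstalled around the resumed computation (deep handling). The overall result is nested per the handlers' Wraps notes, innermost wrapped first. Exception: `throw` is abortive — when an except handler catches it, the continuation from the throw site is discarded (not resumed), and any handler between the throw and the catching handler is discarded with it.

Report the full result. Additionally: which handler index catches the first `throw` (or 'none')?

Evaluation trace:
throw(5) @ H2 caught ⇒ 20
H3 returns [20]
= [20]

Answer: [20] ; first throw caught by: H2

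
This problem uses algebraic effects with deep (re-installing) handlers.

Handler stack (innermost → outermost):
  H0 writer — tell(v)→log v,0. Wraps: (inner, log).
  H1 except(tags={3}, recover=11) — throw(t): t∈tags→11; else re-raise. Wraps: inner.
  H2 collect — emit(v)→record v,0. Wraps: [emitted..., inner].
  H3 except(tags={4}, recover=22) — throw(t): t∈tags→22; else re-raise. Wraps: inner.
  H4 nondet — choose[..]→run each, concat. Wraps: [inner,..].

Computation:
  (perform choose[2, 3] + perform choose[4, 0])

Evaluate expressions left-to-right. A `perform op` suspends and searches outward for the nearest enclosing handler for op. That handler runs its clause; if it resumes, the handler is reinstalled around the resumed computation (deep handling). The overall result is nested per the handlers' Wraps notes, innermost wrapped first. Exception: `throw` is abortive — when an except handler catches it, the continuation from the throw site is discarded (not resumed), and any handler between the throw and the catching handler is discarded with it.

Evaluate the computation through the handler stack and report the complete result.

Evaluation trace:
choose[2, 3] @ H4
  branch[0] choose=2:
    choose[4, 0] @ H4
      branch[0] choose=4:
        H0 returns (6, ())
        H1 returns (6, ())
        H2 returns [(6, ())]
        H3 returns [(6, ())]
        H4 returns [[(6, ())]]
      branch[1] choose=0:
        H0 returns (2, ())
        H1 returns (2, ())
        H2 returns [(2, ())]
        H3 returns [(2, ())]
        H4 returns [[(2, ())]]
  branch[1] choose=3:
    choose[4, 0] @ H4
      branch[0] choose=4:
        H0 returns (7, ())
        H1 returns (7, ())
        H2 returns [(7, ())]
        H3 returns [(7, ())]
        H4 returns [[(7, ())]]
      branch[1] choose=0:
        H0 returns (3, ())
        H1 returns (3, ())
        H2 returns [(3, ())]
        H3 returns [(3, ())]
        H4 returns [[(3, ())]]
= [[(6, ())], [(2, ())], [(7, ())], [(3, ())]]

Answer: [[(6, ())], [(2, ())], [(7, ())], [(3, ())]]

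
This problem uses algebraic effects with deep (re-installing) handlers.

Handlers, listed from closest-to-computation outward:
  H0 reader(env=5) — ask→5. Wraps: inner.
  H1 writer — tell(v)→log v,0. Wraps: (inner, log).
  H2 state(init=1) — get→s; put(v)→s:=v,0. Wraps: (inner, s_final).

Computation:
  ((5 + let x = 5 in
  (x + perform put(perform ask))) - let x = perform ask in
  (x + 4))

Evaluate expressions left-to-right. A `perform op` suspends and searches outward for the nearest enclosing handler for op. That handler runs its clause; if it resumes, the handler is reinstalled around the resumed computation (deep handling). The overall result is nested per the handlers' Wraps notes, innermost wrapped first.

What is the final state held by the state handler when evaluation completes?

Working:
ask @ H0 ⇒ 5
put(5) @ H2 ⇒ s:=5
ask @ H0 ⇒ 5
H0 returns 1
H1 returns (1, ())
H2 returns ((1, ()), 5)
= ((1, ()), 5)

Answer: 5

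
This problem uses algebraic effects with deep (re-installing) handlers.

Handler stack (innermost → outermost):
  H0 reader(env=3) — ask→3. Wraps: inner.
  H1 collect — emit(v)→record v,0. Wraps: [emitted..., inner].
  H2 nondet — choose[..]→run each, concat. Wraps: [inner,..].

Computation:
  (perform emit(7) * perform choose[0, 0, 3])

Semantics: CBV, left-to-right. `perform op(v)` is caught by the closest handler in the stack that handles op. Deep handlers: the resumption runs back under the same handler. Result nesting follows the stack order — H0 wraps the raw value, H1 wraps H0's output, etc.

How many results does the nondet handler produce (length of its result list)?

Step-by-step:
emit(7) @ H1 ⇒ out+=7
choose[0, 0, 3] @ H2
  branch[0] choose=0:
    H0 returns 0
    H1 returns [7, 0]
    H2 returns [[7, 0]]
  branch[1] choose=0:
    H0 returns 0
    H1 returns [7, 0]
    H2 returns [[7, 0]]
  branch[2] choose=3:
    H0 returns 0
    H1 returns [7, 0]
    H2 returns [[7, 0]]
= [[7, 0], [7, 0], [7, 0]]

Answer: 3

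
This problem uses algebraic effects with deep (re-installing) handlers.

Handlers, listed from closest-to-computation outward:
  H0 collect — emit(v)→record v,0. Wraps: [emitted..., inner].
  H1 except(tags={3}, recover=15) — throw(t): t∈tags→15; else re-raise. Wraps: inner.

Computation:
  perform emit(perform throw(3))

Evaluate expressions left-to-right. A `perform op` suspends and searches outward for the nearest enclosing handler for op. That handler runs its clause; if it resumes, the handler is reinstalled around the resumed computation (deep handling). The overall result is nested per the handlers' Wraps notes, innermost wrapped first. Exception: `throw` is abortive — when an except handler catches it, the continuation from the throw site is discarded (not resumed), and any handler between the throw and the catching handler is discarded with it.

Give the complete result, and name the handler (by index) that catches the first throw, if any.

Answer: 15 ; first throw caught by: H1

Step-by-step:
throw(3) @ H1 caught ⇒ 15
= 15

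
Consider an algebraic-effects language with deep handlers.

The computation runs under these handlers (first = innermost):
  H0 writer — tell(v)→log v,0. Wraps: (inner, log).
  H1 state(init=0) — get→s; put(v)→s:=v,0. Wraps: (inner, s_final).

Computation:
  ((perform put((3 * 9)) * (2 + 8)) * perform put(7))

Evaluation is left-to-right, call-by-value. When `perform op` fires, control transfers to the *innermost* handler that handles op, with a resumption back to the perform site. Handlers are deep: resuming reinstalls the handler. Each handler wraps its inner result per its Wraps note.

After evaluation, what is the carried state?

Answer: 7

Step-by-step:
put(27) @ H1 ⇒ s:=27
put(7) @ H1 ⇒ s:=7
H0 returns (0, ())
H1 returns ((0, ()), 7)
= ((0, ()), 7)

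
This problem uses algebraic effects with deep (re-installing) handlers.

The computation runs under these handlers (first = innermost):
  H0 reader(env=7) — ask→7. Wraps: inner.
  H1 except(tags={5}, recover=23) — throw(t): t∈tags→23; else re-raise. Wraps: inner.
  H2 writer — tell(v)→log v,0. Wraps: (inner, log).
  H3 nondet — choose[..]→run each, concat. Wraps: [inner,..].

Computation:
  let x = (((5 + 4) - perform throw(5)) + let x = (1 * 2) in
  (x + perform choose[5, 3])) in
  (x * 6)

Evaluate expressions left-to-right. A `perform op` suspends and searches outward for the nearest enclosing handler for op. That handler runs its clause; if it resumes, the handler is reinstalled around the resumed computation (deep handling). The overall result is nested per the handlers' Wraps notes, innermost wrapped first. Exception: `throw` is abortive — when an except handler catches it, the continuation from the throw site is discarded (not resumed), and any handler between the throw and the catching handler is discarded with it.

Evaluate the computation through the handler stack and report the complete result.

Working:
throw(5) @ H1 caught ⇒ 23
H2 returns (23, ())
H3 returns [(23, ())]
= [(23, ())]

Answer: [(23, ())]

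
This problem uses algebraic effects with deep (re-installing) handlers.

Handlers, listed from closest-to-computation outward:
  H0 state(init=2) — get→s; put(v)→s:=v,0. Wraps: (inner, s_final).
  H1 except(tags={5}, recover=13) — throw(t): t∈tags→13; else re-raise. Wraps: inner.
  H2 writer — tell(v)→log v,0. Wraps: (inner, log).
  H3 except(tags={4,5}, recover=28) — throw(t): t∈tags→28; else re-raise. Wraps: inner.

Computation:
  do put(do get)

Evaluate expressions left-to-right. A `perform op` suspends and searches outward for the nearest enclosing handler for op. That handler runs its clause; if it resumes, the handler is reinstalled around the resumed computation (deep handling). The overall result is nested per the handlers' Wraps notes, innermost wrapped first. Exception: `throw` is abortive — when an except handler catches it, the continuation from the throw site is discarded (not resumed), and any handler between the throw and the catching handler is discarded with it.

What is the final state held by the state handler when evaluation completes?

Evaluation trace:
get @ H0 ⇒ 2
put(2) @ H0 ⇒ s:=2
H0 returns (0, 2)
H1 returns (0, 2)
H2 returns ((0, 2), ())
H3 returns ((0, 2), ())
= ((0, 2), ())

Answer: 2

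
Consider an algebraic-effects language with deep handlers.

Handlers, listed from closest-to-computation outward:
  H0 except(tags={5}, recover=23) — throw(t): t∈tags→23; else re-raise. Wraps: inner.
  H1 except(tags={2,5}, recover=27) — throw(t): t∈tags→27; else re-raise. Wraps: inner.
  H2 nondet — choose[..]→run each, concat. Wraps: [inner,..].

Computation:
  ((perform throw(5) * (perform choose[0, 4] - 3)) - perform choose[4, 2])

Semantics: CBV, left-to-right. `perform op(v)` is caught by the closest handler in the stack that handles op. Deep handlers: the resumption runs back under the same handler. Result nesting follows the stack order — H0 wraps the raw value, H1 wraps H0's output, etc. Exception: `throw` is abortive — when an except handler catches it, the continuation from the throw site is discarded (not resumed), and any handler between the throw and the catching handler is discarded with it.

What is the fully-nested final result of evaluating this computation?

Answer: [23]

Evaluation trace:
throw(5) @ H0 caught ⇒ 23
H1 returns 23
H2 returns [23]
= [23]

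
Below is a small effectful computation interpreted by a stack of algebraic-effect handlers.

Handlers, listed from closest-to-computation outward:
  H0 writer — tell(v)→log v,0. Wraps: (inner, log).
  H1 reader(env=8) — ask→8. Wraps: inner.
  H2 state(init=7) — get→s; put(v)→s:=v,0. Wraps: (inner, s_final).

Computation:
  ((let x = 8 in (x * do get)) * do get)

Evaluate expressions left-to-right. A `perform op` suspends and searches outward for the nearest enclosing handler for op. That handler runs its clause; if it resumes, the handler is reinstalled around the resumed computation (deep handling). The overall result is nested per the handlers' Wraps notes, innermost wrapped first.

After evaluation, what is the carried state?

Evaluation trace:
get @ H2 ⇒ 7
get @ H2 ⇒ 7
H0 returns (392, ())
H1 returns (392, ())
H2 returns ((392, ()), 7)
= ((392, ()), 7)

Answer: 7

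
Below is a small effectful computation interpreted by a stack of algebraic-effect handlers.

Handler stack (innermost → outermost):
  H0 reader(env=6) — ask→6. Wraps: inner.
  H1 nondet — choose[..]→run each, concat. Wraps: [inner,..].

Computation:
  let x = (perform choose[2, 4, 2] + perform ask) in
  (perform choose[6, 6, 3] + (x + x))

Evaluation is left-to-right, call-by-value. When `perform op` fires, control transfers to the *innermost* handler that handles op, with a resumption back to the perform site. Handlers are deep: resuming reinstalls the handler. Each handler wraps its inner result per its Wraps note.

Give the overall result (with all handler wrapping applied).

Working:
choose[2, 4, 2] @ H1
  branch[0] choose=2:
    ask @ H0 ⇒ 6
    choose[6, 6, 3] @ H1
      branch[0] choose=6:
        H0 returns 22
        H1 returns [22]
      branch[1] choose=6:
        H0 returns 22
        H1 returns [22]
      branch[2] choose=3:
        H0 returns 19
        H1 returns [19]
  branch[1] choose=4:
    ask @ H0 ⇒ 6
    choose[6, 6, 3] @ H1
      branch[0] choose=6:
        H0 returns 26
        H1 returns [26]
      branch[1] choose=6:
        H0 returns 26
        H1 returns [26]
      branch[2] choose=3:
        H0 returns 23
        H1 returns [23]
  branch[2] choose=2:
    ask @ H0 ⇒ 6
    choose[6, 6, 3] @ H1
      branch[0] choose=6:
        H0 returns 22
        H1 returns [22]
      branch[1] choose=6:
        H0 returns 22
        H1 returns [22]
      branch[2] choose=3:
        H0 returns 19
        H1 returns [19]
= [22, 22, 19, 26, 26, 23, 22, 22, 19]

Answer: [22, 22, 19, 26, 26, 23, 22, 22, 19]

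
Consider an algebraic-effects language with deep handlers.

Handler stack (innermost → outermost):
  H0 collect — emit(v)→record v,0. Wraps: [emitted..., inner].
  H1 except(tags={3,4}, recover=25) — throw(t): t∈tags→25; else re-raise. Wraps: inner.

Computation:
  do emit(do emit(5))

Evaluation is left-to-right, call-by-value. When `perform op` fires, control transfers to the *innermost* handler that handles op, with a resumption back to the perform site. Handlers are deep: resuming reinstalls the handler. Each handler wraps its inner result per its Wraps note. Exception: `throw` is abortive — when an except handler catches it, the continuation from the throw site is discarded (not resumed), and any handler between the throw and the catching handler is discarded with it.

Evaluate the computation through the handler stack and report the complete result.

Working:
emit(5) @ H0 ⇒ out+=5
emit(0) @ H0 ⇒ out+=0
H0 returns [5, 0, 0]
H1 returns [5, 0, 0]
= [5, 0, 0]

Answer: [5, 0, 0]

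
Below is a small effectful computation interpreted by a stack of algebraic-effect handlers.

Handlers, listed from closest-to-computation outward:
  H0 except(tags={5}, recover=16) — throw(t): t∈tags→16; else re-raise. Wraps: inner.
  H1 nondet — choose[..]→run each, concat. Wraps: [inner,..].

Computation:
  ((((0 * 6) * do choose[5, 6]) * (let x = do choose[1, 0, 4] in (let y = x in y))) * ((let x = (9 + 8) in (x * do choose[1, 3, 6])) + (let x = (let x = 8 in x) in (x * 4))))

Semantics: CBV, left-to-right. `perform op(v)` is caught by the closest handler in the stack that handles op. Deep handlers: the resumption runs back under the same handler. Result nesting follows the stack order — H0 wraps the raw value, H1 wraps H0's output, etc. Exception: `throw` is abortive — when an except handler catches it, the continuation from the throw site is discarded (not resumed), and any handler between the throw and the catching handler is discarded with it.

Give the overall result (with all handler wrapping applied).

Answer: [0, 0, 0, 0, 0, 0, 0, 0, 0, 0, 0, 0, 0, 0, 0, 0, 0, 0]

Working:
choose[5, 6] @ H1
  branch[0] choose=5:
    choose[1, 0, 4] @ H1
      branch[0] choose=1:
        choose[1, 3, 6] @ H1
          branch[0] choose=1:
            H0 returns 0
            H1 returns [0]
          branch[1] choose=3:
            H0 returns 0
            H1 returns [0]
          branch[2] choose=6:
            H0 returns 0
            H1 returns [0]
      branch[1] choose=0:
        choose[1, 3, 6] @ H1
          branch[0] choose=1:
            H0 returns 0
            H1 returns [0]
          branch[1] choose=3:
            H0 returns 0
            H1 returns [0]
          branch[2] choose=6:
            H0 returns 0
            H1 returns [0]
      branch[2] choose=4:
        choose[1, 3, 6] @ H1
          branch[0] choose=1:
            H0 returns 0
            H1 returns [0]
          branch[1] choose=3:
            H0 returns 0
            H1 returns [0]
          branch[2] choose=6:
            H0 returns 0
            H1 returns [0]
  branch[1] choose=6:
    choose[1, 0, 4] @ H1
      branch[0] choose=1:
        choose[1, 3, 6] @ H1
          branch[0] choose=1:
            H0 returns 0
            H1 returns [0]
          branch[1] choose=3:
            H0 returns 0
            H1 returns [0]
          branch[2] choose=6:
            H0 returns 0
            H1 returns [0]
      branch[1] choose=0:
        choose[1, 3, 6] @ H1
          branch[0] choose=1:
            H0 returns 0
            H1 returns [0]
          branch[1] choose=3:
            H0 returns 0
            H1 returns [0]
          branch[2] choose=6:
            H0 returns 0
            H1 returns [0]
      branch[2] choose=4:
        choose[1, 3, 6] @ H1
          branch[0] choose=1:
            H0 returns 0
            H1 returns [0]
          branch[1] choose=3:
            H0 returns 0
            H1 returns [0]
          branch[2] choose=6:
            H0 returns 0
            H1 returns [0]
= [0, 0, 0, 0, 0, 0, 0, 0, 0, 0, 0, 0, 0, 0, 0, 0, 0, 0]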